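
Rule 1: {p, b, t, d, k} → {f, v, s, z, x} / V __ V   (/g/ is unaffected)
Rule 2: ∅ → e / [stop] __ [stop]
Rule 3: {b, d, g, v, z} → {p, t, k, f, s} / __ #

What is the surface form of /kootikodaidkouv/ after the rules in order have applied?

koosixozaidekouf

Rule 1 (intervocalic spirantization): /t/ is a stop between vowels /o/ and /i/, so it spirantizes to the fricative [s]. /k/ is a stop between vowels /i/ and /o/, so it spirantizes to the fricative [x]. /d/ is a stop between vowels /o/ and /a/, so it spirantizes to the fricative [z]. /kootikodaidkouv/ → koosixozaidkouv.
Rule 2 (stop-cluster e-epenthesis): /d/ and /k/ form a stop–stop cluster, so [e] is inserted between them. /koosixozaidkouv/ → koosixozaidekouv.
Rule 3 (final devoicing): /v/ is a voiced obstruent in word-final position, so it devoices to [f]. /koosixozaidekouv/ → koosixozaidekouf.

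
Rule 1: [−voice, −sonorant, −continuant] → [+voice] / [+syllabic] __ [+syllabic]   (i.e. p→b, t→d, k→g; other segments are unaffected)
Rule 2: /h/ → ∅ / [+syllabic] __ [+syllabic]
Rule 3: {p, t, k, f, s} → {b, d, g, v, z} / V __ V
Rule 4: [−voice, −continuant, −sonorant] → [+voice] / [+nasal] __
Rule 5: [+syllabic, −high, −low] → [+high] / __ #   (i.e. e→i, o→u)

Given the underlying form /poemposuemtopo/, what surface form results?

poembozuemdobu

Rule 1 (intervocalic voicing): /p/ is a voiceless stop between vowels /o/ and /o/, so it voices to [b]. /poemposuemtopo/ → poemposuemtobo.
Rule 2 (intervocalic h-deletion): no segment meets the environment; /poemposuemtobo/ is unchanged.
Rule 3 (intervocalic voicing): /s/ is a voiceless obstruent between vowels /o/ and /u/, so it voices to [z]. /poemposuemtobo/ → poempozuemtobo.
Rule 4 (post-nasal voicing): /p/ is a voiceless stop immediately after the nasal /m/, so it voices to [b]. /t/ is a voiceless stop immediately after the nasal /m/, so it voices to [d]. /poempozuemtobo/ → poembozuemdobo.
Rule 5 (final vowel raising): /o/ is a mid vowel in word-final position, so it raises to [u]. /poembozuemdobo/ → poembozuemdobu.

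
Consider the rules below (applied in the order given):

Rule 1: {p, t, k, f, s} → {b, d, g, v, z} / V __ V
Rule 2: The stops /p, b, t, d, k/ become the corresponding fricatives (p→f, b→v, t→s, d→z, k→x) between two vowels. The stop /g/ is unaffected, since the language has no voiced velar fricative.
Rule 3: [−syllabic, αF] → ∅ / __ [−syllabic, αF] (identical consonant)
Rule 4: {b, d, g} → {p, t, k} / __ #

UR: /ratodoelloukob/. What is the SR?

razozoelougop

Rule 1 (intervocalic voicing): /t/ is a voiceless obstruent between vowels /a/ and /o/, so it voices to [d]. /k/ is a voiceless obstruent between vowels /u/ and /o/, so it voices to [g]. /ratodoelloukob/ → radodoellougob.
Rule 2 (intervocalic spirantization): /d/ is a stop between vowels /a/ and /o/, so it spirantizes to the fricative [z]. /d/ is a stop between vowels /o/ and /o/, so it spirantizes to the fricative [z]. /radodoellougob/ → razozoellougob.
Rule 3 (degemination): /ll/ is a geminate; the first /l/ deletes. /razozoellougob/ → razozoelougob.
Rule 4 (final devoicing): /b/ is a voiced stop in word-final position, so it devoices to [p]. /razozoelougob/ → razozoelougop.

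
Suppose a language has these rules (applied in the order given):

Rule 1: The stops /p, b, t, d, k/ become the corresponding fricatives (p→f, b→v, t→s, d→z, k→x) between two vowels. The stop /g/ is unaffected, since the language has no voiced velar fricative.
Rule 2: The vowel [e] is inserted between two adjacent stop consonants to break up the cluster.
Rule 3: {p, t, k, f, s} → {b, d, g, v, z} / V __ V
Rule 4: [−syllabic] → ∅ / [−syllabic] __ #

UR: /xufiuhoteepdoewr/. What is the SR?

Rule 1 (intervocalic spirantization): /t/ is a stop between vowels /o/ and /e/, so it spirantizes to the fricative [s]. /xufiuhoteepdoewr/ → xufiuhoseepdoewr.
Rule 2 (stop-cluster e-epenthesis): /p/ and /d/ form a stop–stop cluster, so [e] is inserted between them. /xufiuhoseepdoewr/ → xufiuhoseepedoewr.
Rule 3 (intervocalic voicing): /f/ is a voiceless obstruent between vowels /u/ and /i/, so it voices to [v]. /s/ is a voiceless obstruent between vowels /o/ and /e/, so it voices to [z]. /p/ is a voiceless obstruent between vowels /e/ and /e/, so it voices to [b]. /xufiuhoseepedoewr/ → xuviuhozeebedoewr.
Rule 4 (final cluster simplification): /r/ is the second consonant of a word-final cluster /wr/, so it deletes. /xuviuhozeebedoewr/ → xuviuhozeebedoew.

xuviuhozeebedoew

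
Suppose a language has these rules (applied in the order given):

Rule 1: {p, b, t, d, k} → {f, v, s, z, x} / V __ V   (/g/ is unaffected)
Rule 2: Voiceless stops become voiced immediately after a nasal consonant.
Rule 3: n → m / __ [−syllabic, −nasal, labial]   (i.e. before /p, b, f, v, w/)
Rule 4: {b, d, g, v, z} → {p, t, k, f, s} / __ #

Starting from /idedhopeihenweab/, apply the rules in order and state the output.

Rule 1 (intervocalic spirantization): /d/ is a stop between vowels /i/ and /e/, so it spirantizes to the fricative [z]. /p/ is a stop between vowels /o/ and /e/, so it spirantizes to the fricative [f]. /idedhopeihenweab/ → izedhofeihenweab.
Rule 2 (post-nasal voicing): no segment meets the environment; /izedhofeihenweab/ is unchanged.
Rule 3 (nasal place assimilation): /n/ precedes the labial consonant /w/, so it assimilates in place to [m]. /izedhofeihenweab/ → izedhofeihemweab.
Rule 4 (final devoicing): /b/ is a voiced obstruent in word-final position, so it devoices to [p]. /izedhofeihemweab/ → izedhofeihemweap.

izedhofeihemweap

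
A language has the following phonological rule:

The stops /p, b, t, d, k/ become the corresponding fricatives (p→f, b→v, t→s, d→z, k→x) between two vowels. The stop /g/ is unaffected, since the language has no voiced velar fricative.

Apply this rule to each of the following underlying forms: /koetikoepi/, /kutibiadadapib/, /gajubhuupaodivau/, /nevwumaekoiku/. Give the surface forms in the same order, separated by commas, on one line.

/koetikoepi/: /t/ is a stop between vowels /e/ and /i/, so it spirantizes to the fricative [s]. /k/ is a stop between vowels /i/ and /o/, so it spirantizes to the fricative [x]. /p/ is a stop between vowels /e/ and /i/, so it spirantizes to the fricative [f]. → [koesixoefi].
/kutibiadadapib/: /t/ is a stop between vowels /u/ and /i/, so it spirantizes to the fricative [s]. /b/ is a stop between vowels /i/ and /i/, so it spirantizes to the fricative [v]. /d/ is a stop between vowels /a/ and /a/, so it spirantizes to the fricative [z]. /d/ is a stop between vowels /a/ and /a/, so it spirantizes to the fricative [z]. /p/ is a stop between vowels /a/ and /i/, so it spirantizes to the fricative [f]. → [kusiviazazafib].
/gajubhuupaodivau/: /p/ is a stop between vowels /u/ and /a/, so it spirantizes to the fricative [f]. /d/ is a stop between vowels /o/ and /i/, so it spirantizes to the fricative [z]. → [gajubhuufaozivau].
/nevwumaekoiku/: /k/ is a stop between vowels /e/ and /o/, so it spirantizes to the fricative [x]. /k/ is a stop between vowels /i/ and /u/, so it spirantizes to the fricative [x]. → [nevwumaexoixu].

koesixoefi, kusiviazazafib, gajubhuufaozivau, nevwumaexoixu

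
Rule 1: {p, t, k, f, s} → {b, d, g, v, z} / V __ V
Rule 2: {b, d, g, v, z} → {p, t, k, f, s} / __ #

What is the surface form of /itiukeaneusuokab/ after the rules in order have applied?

Rule 1 (intervocalic voicing): /t/ is a voiceless obstruent between vowels /i/ and /i/, so it voices to [d]. /k/ is a voiceless obstruent between vowels /u/ and /e/, so it voices to [g]. /s/ is a voiceless obstruent between vowels /u/ and /u/, so it voices to [z]. /k/ is a voiceless obstruent between vowels /o/ and /a/, so it voices to [g]. /itiukeaneusuokab/ → idiugeaneuzuogab.
Rule 2 (final devoicing): /b/ is a voiced obstruent in word-final position, so it devoices to [p]. /idiugeaneuzuogab/ → idiugeaneuzuogap.

idiugeaneuzuogap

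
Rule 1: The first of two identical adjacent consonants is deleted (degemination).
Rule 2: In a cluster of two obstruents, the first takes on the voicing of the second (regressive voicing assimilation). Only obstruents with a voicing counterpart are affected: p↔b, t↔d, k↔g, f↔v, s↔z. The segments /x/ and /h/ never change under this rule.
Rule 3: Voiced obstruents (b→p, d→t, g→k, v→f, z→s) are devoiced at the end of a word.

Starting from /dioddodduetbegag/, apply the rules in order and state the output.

diododuedbegak

Rule 1 (degemination): /dd/ is a geminate; the first /d/ deletes. /dd/ is a geminate; the first /d/ deletes. /dioddodduetbegag/ → diododuetbegag.
Rule 2 (regressive voicing assimilation): /t/ precedes the voiced obstruent /b/, so it voices to [d] by assimilation. /diododuetbegag/ → diododuedbegag.
Rule 3 (final devoicing): /g/ is a voiced obstruent in word-final position, so it devoices to [k]. /diododuedbegag/ → diododuedbegak.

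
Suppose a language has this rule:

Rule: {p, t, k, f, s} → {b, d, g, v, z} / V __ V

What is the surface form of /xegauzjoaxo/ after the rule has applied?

xegauzjoaxo

No segment of /xegauzjoaxo/ meets the structural description of the rule, so the form surfaces unchanged.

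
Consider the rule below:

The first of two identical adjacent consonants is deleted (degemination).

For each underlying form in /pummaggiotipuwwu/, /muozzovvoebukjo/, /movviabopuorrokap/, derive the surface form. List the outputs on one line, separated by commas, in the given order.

pumagiotipuwu, muozovoebukjo, moviabopuorokap

/pummaggiotipuwwu/: /mm/ is a geminate; the first /m/ deletes. /gg/ is a geminate; the first /g/ deletes. /ww/ is a geminate; the first /w/ deletes. → [pumagiotipuwu].
/muozzovvoebukjo/: /zz/ is a geminate; the first /z/ deletes. /vv/ is a geminate; the first /v/ deletes. → [muozovoebukjo].
/movviabopuorrokap/: /vv/ is a geminate; the first /v/ deletes. /rr/ is a geminate; the first /r/ deletes. → [moviabopuorokap].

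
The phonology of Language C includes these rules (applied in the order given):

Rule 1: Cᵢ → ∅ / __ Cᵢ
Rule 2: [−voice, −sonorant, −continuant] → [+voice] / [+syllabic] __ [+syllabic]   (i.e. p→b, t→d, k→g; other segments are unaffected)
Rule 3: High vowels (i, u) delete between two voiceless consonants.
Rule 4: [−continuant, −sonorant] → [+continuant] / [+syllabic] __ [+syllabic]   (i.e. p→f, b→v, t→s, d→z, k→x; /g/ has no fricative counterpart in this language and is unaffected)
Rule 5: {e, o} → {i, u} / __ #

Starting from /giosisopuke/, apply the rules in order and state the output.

Rule 1 (degemination): no segment meets the environment; /giosisopuke/ is unchanged.
Rule 2 (intervocalic voicing): /p/ is a voiceless stop between vowels /o/ and /u/, so it voices to [b]. /k/ is a voiceless stop between vowels /u/ and /e/, so it voices to [g]. /giosisopuke/ → giosisobuge.
Rule 3 (high vowel syncope): /i/ is a high vowel flanked by voiceless consonants /s/ and /s/, so it deletes. /giosisobuge/ → giossobuge.
Rule 4 (intervocalic spirantization): /b/ is a stop between vowels /o/ and /u/, so it spirantizes to the fricative [v]. /giossobuge/ → giossovuge.
Rule 5 (final vowel raising): /e/ is a mid vowel in word-final position, so it raises to [i]. /giossovuge/ → giossovugi.

giossovugi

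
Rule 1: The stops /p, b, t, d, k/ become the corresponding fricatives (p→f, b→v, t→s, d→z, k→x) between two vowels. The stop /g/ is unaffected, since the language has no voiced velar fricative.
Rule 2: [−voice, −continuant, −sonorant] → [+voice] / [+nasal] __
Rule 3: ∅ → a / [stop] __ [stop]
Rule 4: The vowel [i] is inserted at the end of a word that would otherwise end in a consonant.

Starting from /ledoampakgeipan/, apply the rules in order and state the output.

lezoambakageifani

Rule 1 (intervocalic spirantization): /d/ is a stop between vowels /e/ and /o/, so it spirantizes to the fricative [z]. /p/ is a stop between vowels /i/ and /a/, so it spirantizes to the fricative [f]. /ledoampakgeipan/ → lezoampakgeifan.
Rule 2 (post-nasal voicing): /p/ is a voiceless stop immediately after the nasal /m/, so it voices to [b]. /lezoampakgeifan/ → lezoambakgeifan.
Rule 3 (stop-cluster a-epenthesis): /k/ and /g/ form a stop–stop cluster, so [a] is inserted between them. /lezoambakgeifan/ → lezoambakageifan.
Rule 4 (final i-epenthesis): the form ends in the consonant /n/, so [i] is inserted word-finally. /lezoambakageifan/ → lezoambakageifani.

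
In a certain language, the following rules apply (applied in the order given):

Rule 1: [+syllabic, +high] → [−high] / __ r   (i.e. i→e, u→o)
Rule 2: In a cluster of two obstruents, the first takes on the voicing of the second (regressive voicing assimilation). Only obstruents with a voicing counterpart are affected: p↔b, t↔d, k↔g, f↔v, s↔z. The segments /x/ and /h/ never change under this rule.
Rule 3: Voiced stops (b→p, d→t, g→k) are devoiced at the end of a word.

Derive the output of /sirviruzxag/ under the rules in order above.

serverusxak

Rule 1 (pre-rhotic lowering): /i/ is a high vowel immediately before /r/, so it lowers to [e]. /i/ is a high vowel immediately before /r/, so it lowers to [e]. /sirviruzxag/ → serveruzxag.
Rule 2 (regressive voicing assimilation): /z/ precedes the voiceless obstruent /x/, so it devoices to [s] by assimilation. /serveruzxag/ → serverusxag.
Rule 3 (final devoicing): /g/ is a voiced stop in word-final position, so it devoices to [k]. /serverusxag/ → serverusxak.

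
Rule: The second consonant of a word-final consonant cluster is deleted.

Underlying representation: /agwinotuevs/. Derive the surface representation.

/s/ is the second consonant of a word-final cluster /vs/, so it deletes.
The other instances of /g/, /w/, /n/, /t/, /v/ do not occur in the required environment and remain unchanged.
Surface form: [agwinotuev].

agwinotuev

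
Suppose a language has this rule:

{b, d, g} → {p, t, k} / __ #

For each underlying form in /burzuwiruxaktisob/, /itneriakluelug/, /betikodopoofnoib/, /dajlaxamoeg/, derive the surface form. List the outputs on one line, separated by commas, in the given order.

burzuwiruxaktisop, itneriaklueluk, betikodopoofnoip, dajlaxamoek

/burzuwiruxaktisob/: /b/ is a voiced stop in word-final position, so it devoices to [p]. → [burzuwiruxaktisop].
/itneriakluelug/: /g/ is a voiced stop in word-final position, so it devoices to [k]. → [itneriaklueluk].
/betikodopoofnoib/: /b/ is a voiced stop in word-final position, so it devoices to [p]. → [betikodopoofnoip].
/dajlaxamoeg/: /g/ is a voiced stop in word-final position, so it devoices to [k]. → [dajlaxamoek].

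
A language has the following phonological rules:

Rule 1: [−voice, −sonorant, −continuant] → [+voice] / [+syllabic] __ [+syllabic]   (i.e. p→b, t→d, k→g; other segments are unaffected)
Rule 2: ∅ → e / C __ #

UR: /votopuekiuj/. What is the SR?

Rule 1 (intervocalic voicing): /t/ is a voiceless stop between vowels /o/ and /o/, so it voices to [d]. /p/ is a voiceless stop between vowels /o/ and /u/, so it voices to [b]. /k/ is a voiceless stop between vowels /e/ and /i/, so it voices to [g]. /votopuekiuj/ → vodobuegiuj.
Rule 2 (final e-epenthesis): the form ends in the consonant /j/, so [e] is inserted word-finally. /vodobuegiuj/ → vodobuegiuje.

vodobuegiuje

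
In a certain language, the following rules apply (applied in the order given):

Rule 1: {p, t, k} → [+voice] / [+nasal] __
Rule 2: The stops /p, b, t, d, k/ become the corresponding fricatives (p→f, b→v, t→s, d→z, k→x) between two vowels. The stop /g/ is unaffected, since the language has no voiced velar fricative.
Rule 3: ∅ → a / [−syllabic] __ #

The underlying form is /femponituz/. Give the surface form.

Rule 1 (post-nasal voicing): /p/ is a voiceless stop immediately after the nasal /m/, so it voices to [b]. /femponituz/ → fembonituz.
Rule 2 (intervocalic spirantization): /t/ is a stop between vowels /i/ and /u/, so it spirantizes to the fricative [s]. /fembonituz/ → fembonisuz.
Rule 3 (final a-epenthesis): the form ends in the consonant /z/, so [a] is inserted word-finally. /fembonisuz/ → fembonisuza.

fembonisuza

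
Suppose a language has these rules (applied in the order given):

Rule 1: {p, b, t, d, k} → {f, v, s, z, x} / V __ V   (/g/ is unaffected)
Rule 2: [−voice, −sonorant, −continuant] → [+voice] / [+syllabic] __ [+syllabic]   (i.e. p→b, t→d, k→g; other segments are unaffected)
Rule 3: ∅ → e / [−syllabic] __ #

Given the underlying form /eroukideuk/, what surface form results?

erouxizeuke

Rule 1 (intervocalic spirantization): /k/ is a stop between vowels /u/ and /i/, so it spirantizes to the fricative [x]. /d/ is a stop between vowels /i/ and /e/, so it spirantizes to the fricative [z]. /eroukideuk/ → erouxizeuk.
Rule 2 (intervocalic voicing): no segment meets the environment; /erouxizeuk/ is unchanged.
Rule 3 (final e-epenthesis): the form ends in the consonant /k/, so [e] is inserted word-finally. /erouxizeuk/ → erouxizeuke.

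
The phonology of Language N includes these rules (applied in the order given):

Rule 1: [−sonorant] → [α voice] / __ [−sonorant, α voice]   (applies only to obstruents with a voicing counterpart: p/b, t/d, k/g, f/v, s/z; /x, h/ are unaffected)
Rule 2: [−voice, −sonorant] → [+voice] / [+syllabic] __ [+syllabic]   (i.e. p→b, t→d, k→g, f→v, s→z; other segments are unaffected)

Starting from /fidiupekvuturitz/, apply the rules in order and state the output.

fidiubegvuduridz

Rule 1 (regressive voicing assimilation): /k/ precedes the voiced obstruent /v/, so it voices to [g] by assimilation. /t/ precedes the voiced obstruent /z/, so it voices to [d] by assimilation. /fidiupekvuturitz/ → fidiupegvuturidz.
Rule 2 (intervocalic voicing): /p/ is a voiceless obstruent between vowels /u/ and /e/, so it voices to [b]. /t/ is a voiceless obstruent between vowels /u/ and /u/, so it voices to [d]. /fidiupegvuturidz/ → fidiubegvuduridz.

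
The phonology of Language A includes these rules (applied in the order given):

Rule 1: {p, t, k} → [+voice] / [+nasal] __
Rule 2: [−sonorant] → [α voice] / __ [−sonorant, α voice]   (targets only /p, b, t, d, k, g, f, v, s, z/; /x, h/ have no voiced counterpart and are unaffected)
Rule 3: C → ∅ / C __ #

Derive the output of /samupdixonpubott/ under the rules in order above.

Rule 1 (post-nasal voicing): /p/ is a voiceless stop immediately after the nasal /n/, so it voices to [b]. /samupdixonpubott/ → samupdixonbubott.
Rule 2 (regressive voicing assimilation): /p/ precedes the voiced obstruent /d/, so it voices to [b] by assimilation. /samupdixonbubott/ → samubdixonbubott.
Rule 3 (final cluster simplification): /t/ is the second consonant of a word-final cluster /tt/, so it deletes. /samubdixonbubott/ → samubdixonbubot.

samubdixonbubot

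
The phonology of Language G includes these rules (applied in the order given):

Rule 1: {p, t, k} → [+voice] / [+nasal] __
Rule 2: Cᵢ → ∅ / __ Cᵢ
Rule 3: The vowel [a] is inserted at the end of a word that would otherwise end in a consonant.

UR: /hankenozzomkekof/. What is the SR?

Rule 1 (post-nasal voicing): /k/ is a voiceless stop immediately after the nasal /n/, so it voices to [g]. /k/ is a voiceless stop immediately after the nasal /m/, so it voices to [g]. /hankenozzomkekof/ → hangenozzomgekof.
Rule 2 (degemination): /zz/ is a geminate; the first /z/ deletes. /hangenozzomgekof/ → hangenozomgekof.
Rule 3 (final a-epenthesis): the form ends in the consonant /f/, so [a] is inserted word-finally. /hangenozomgekof/ → hangenozomgekofa.

hangenozomgekofa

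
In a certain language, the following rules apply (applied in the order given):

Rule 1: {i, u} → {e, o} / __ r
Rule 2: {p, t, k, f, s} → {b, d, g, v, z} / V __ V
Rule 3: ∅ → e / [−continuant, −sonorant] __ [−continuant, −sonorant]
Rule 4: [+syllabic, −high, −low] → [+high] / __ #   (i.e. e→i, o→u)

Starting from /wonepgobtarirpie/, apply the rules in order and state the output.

Rule 1 (pre-rhotic lowering): /i/ is a high vowel immediately before /r/, so it lowers to [e]. /wonepgobtarirpie/ → wonepgobtarerpie.
Rule 2 (intervocalic voicing): no segment meets the environment; /wonepgobtarerpie/ is unchanged.
Rule 3 (stop-cluster e-epenthesis): /p/ and /g/ form a stop–stop cluster, so [e] is inserted between them. /b/ and /t/ form a stop–stop cluster, so [e] is inserted between them. /wonepgobtarerpie/ → wonepegobetarerpie.
Rule 4 (final vowel raising): /e/ is a mid vowel in word-final position, so it raises to [i]. /wonepegobetarerpie/ → wonepegobetarerpii.

wonepegobetarerpii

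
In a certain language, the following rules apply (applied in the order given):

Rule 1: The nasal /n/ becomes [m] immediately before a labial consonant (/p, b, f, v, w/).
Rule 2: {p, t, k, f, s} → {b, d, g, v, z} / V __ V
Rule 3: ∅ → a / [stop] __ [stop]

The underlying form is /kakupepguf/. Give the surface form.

kagubepaguf

Rule 1 (nasal place assimilation): no segment meets the environment; /kakupepguf/ is unchanged.
Rule 2 (intervocalic voicing): /k/ is a voiceless obstruent between vowels /a/ and /u/, so it voices to [g]. /p/ is a voiceless obstruent between vowels /u/ and /e/, so it voices to [b]. /kakupepguf/ → kagubepguf.
Rule 3 (stop-cluster a-epenthesis): /p/ and /g/ form a stop–stop cluster, so [a] is inserted between them. /kagubepguf/ → kagubepaguf.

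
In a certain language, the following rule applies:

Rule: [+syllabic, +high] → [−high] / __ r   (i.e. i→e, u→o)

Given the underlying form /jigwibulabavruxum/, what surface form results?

No segment of /jigwibulabavruxum/ meets the structural description of the rule, so the form surfaces unchanged.

jigwibulabavruxum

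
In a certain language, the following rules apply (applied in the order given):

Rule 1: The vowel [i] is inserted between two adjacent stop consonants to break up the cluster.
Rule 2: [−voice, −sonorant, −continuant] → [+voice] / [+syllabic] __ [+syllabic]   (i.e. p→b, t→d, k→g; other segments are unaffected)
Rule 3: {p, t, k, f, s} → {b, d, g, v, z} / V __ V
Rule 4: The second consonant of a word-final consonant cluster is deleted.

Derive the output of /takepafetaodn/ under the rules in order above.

tagebavedaod

Rule 1 (stop-cluster i-epenthesis): no segment meets the environment; /takepafetaodn/ is unchanged.
Rule 2 (intervocalic voicing): /k/ is a voiceless stop between vowels /a/ and /e/, so it voices to [g]. /p/ is a voiceless stop between vowels /e/ and /a/, so it voices to [b]. /t/ is a voiceless stop between vowels /e/ and /a/, so it voices to [d]. /takepafetaodn/ → tagebafedaodn.
Rule 3 (intervocalic voicing): /f/ is a voiceless obstruent between vowels /a/ and /e/, so it voices to [v]. /tagebafedaodn/ → tagebavedaodn.
Rule 4 (final cluster simplification): /n/ is the second consonant of a word-final cluster /dn/, so it deletes. /tagebavedaodn/ → tagebavedaod.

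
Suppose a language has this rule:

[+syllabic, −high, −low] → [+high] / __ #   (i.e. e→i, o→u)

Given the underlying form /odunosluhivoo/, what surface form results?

Scanning /odunosluhivoo/: /o/ at position 1 is not in the conditioning environment; /o/ at position 5 is not in the conditioning environment; /o/ at position 12 is not in the conditioning environment; /o/ is a mid vowel in word-final position, so it raises to [u].
Result: [odunosluhivou].

odunosluhivou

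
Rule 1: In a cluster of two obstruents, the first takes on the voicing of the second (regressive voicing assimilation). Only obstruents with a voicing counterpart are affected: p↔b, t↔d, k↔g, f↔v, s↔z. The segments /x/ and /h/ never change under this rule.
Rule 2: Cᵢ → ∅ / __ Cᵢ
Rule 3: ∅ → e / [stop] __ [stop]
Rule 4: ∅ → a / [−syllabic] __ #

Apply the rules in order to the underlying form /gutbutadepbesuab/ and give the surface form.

Rule 1 (regressive voicing assimilation): /t/ precedes the voiced obstruent /b/, so it voices to [d] by assimilation. /p/ precedes the voiced obstruent /b/, so it voices to [b] by assimilation. /gutbutadepbesuab/ → gudbutadebbesuab.
Rule 2 (degemination): /bb/ is a geminate; the first /b/ deletes. /gudbutadebbesuab/ → gudbutadebesuab.
Rule 3 (stop-cluster e-epenthesis): /d/ and /b/ form a stop–stop cluster, so [e] is inserted between them. /gudbutadebesuab/ → gudebutadebesuab.
Rule 4 (final a-epenthesis): the form ends in the consonant /b/, so [a] is inserted word-finally. /gudebutadebesuab/ → gudebutadebesuaba.

gudebutadebesuaba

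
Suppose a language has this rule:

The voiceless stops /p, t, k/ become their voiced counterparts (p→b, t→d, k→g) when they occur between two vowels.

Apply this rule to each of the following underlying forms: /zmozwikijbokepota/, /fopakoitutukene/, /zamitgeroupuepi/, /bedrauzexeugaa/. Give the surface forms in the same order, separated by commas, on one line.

zmozwigijbogeboda, fobagoidudugene, zamitgeroubuebi, bedrauzexeugaa

/zmozwikijbokepota/: /k/ is a voiceless stop between vowels /i/ and /i/, so it voices to [g]. /k/ is a voiceless stop between vowels /o/ and /e/, so it voices to [g]. /p/ is a voiceless stop between vowels /e/ and /o/, so it voices to [b]. /t/ is a voiceless stop between vowels /o/ and /a/, so it voices to [d]. → [zmozwigijbogeboda].
/fopakoitutukene/: /p/ is a voiceless stop between vowels /o/ and /a/, so it voices to [b]. /k/ is a voiceless stop between vowels /a/ and /o/, so it voices to [g]. /t/ is a voiceless stop between vowels /i/ and /u/, so it voices to [d]. /t/ is a voiceless stop between vowels /u/ and /u/, so it voices to [d]. /k/ is a voiceless stop between vowels /u/ and /e/, so it voices to [g]. → [fobagoidudugene].
/zamitgeroupuepi/: /p/ is a voiceless stop between vowels /u/ and /u/, so it voices to [b]. /p/ is a voiceless stop between vowels /e/ and /i/, so it voices to [b]. → [zamitgeroubuebi].
/bedrauzexeugaa/: the rule's environment is not met; surfaces unchanged as [bedrauzexeugaa].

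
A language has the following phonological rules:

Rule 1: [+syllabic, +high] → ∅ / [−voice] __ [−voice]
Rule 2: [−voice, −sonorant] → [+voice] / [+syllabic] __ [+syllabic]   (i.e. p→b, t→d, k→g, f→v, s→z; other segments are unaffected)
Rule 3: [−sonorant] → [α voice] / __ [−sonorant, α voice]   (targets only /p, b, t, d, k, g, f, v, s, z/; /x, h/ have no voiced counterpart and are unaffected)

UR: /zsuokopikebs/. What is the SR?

Rule 1 (high vowel syncope): /i/ is a high vowel flanked by voiceless consonants /p/ and /k/, so it deletes. /zsuokopikebs/ → zsuokopkebs.
Rule 2 (intervocalic voicing): /k/ is a voiceless obstruent between vowels /o/ and /o/, so it voices to [g]. /zsuokopkebs/ → zsuogopkebs.
Rule 3 (regressive voicing assimilation): /z/ precedes the voiceless obstruent /s/, so it devoices to [s] by assimilation. /b/ precedes the voiceless obstruent /s/, so it devoices to [p] by assimilation. /zsuogopkebs/ → ssuogopkeps.

ssuogopkeps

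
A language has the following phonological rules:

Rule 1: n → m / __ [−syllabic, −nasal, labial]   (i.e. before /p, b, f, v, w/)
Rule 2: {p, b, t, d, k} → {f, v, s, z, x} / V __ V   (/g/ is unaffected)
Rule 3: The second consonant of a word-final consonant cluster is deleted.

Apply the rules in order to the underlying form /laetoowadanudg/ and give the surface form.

laesoowazanud

Rule 1 (nasal place assimilation): no segment meets the environment; /laetoowadanudg/ is unchanged.
Rule 2 (intervocalic spirantization): /t/ is a stop between vowels /e/ and /o/, so it spirantizes to the fricative [s]. /d/ is a stop between vowels /a/ and /a/, so it spirantizes to the fricative [z]. /laetoowadanudg/ → laesoowazanudg.
Rule 3 (final cluster simplification): /g/ is the second consonant of a word-final cluster /dg/, so it deletes. /laesoowazanudg/ → laesoowazanud.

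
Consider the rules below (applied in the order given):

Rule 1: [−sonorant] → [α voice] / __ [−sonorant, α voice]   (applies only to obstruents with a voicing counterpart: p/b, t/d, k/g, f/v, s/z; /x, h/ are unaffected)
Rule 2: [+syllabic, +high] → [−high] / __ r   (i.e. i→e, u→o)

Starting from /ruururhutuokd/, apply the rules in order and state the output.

Rule 1 (regressive voicing assimilation): /k/ precedes the voiced obstruent /d/, so it voices to [g] by assimilation. /ruururhutuokd/ → ruururhutuogd.
Rule 2 (pre-rhotic lowering): /u/ is a high vowel immediately before /r/, so it lowers to [o]. /u/ is a high vowel immediately before /r/, so it lowers to [o]. /ruururhutuogd/ → ruororhutuogd.

ruororhutuogd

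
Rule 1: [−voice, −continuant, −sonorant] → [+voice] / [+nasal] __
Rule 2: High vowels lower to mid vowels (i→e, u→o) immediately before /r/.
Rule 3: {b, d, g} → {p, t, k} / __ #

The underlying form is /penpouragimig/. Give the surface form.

Rule 1 (post-nasal voicing): /p/ is a voiceless stop immediately after the nasal /n/, so it voices to [b]. /penpouragimig/ → penbouragimig.
Rule 2 (pre-rhotic lowering): /u/ is a high vowel immediately before /r/, so it lowers to [o]. /penbouragimig/ → penbooragimig.
Rule 3 (final devoicing): /g/ is a voiced stop in word-final position, so it devoices to [k]. /penbooragimig/ → penbooragimik.

penbooragimik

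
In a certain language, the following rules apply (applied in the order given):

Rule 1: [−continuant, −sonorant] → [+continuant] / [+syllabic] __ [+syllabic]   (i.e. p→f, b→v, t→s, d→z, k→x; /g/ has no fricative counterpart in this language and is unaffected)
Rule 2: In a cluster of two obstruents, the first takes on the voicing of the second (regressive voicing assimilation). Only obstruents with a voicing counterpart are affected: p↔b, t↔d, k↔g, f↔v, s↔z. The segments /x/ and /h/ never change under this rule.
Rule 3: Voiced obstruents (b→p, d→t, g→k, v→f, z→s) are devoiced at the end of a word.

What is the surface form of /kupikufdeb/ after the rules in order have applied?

Rule 1 (intervocalic spirantization): /p/ is a stop between vowels /u/ and /i/, so it spirantizes to the fricative [f]. /k/ is a stop between vowels /i/ and /u/, so it spirantizes to the fricative [x]. /kupikufdeb/ → kufixufdeb.
Rule 2 (regressive voicing assimilation): /f/ precedes the voiced obstruent /d/, so it voices to [v] by assimilation. /kufixufdeb/ → kufixuvdeb.
Rule 3 (final devoicing): /b/ is a voiced obstruent in word-final position, so it devoices to [p]. /kufixuvdeb/ → kufixuvdep.

kufixuvdep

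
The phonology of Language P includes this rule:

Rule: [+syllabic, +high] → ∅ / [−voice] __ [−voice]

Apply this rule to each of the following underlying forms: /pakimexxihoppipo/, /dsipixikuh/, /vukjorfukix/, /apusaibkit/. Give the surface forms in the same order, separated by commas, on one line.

pakimexxhopppo, dspxkh, vukjorfkx, apsaibkt

/pakimexxihoppipo/: /i/ is a high vowel flanked by voiceless consonants /x/ and /h/, so it deletes. /i/ is a high vowel flanked by voiceless consonants /p/ and /p/, so it deletes. → [pakimexxhopppo].
/dsipixikuh/: /i/ is a high vowel flanked by voiceless consonants /s/ and /p/, so it deletes. /i/ is a high vowel flanked by voiceless consonants /p/ and /x/, so it deletes. /i/ is a high vowel flanked by voiceless consonants /x/ and /k/, so it deletes. /u/ is a high vowel flanked by voiceless consonants /k/ and /h/, so it deletes. → [dspxkh].
/vukjorfukix/: /u/ is a high vowel flanked by voiceless consonants /f/ and /k/, so it deletes. /i/ is a high vowel flanked by voiceless consonants /k/ and /x/, so it deletes. → [vukjorfkx].
/apusaibkit/: /u/ is a high vowel flanked by voiceless consonants /p/ and /s/, so it deletes. /i/ is a high vowel flanked by voiceless consonants /k/ and /t/, so it deletes. → [apsaibkt].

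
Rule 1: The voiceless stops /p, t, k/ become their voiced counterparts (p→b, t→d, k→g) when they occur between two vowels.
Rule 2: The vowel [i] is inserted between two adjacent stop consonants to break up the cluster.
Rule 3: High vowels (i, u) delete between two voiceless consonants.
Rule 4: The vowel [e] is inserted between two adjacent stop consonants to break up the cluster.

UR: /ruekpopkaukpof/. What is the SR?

Rule 1 (intervocalic voicing): no segment meets the environment; /ruekpopkaukpof/ is unchanged.
Rule 2 (stop-cluster i-epenthesis): /k/ and /p/ form a stop–stop cluster, so [i] is inserted between them. /p/ and /k/ form a stop–stop cluster, so [i] is inserted between them. /k/ and /p/ form a stop–stop cluster, so [i] is inserted between them. /ruekpopkaukpof/ → ruekipopikaukipof.
Rule 3 (high vowel syncope): /i/ is a high vowel flanked by voiceless consonants /k/ and /p/, so it deletes. /i/ is a high vowel flanked by voiceless consonants /p/ and /k/, so it deletes. /i/ is a high vowel flanked by voiceless consonants /k/ and /p/, so it deletes. /ruekipopikaukipof/ → ruekpopkaukpof.
Rule 4 (stop-cluster e-epenthesis): /k/ and /p/ form a stop–stop cluster, so [e] is inserted between them. /p/ and /k/ form a stop–stop cluster, so [e] is inserted between them. /k/ and /p/ form a stop–stop cluster, so [e] is inserted between them. /ruekpopkaukpof/ → ruekepopekaukepof.

ruekepopekaukepof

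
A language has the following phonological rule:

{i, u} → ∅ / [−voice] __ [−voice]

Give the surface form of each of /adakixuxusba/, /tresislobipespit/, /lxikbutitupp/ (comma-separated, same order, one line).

adakxxsba, tresslobipespt, lxkbuttpp

/adakixuxusba/: /i/ is a high vowel flanked by voiceless consonants /k/ and /x/, so it deletes. /u/ is a high vowel flanked by voiceless consonants /x/ and /x/, so it deletes. /u/ is a high vowel flanked by voiceless consonants /x/ and /s/, so it deletes. → [adakxxsba].
/tresislobipespit/: /i/ is a high vowel flanked by voiceless consonants /s/ and /s/, so it deletes. /i/ is a high vowel flanked by voiceless consonants /p/ and /t/, so it deletes. → [tresslobipespt].
/lxikbutitupp/: /i/ is a high vowel flanked by voiceless consonants /x/ and /k/, so it deletes. /i/ is a high vowel flanked by voiceless consonants /t/ and /t/, so it deletes. /u/ is a high vowel flanked by voiceless consonants /t/ and /p/, so it deletes. → [lxkbuttpp].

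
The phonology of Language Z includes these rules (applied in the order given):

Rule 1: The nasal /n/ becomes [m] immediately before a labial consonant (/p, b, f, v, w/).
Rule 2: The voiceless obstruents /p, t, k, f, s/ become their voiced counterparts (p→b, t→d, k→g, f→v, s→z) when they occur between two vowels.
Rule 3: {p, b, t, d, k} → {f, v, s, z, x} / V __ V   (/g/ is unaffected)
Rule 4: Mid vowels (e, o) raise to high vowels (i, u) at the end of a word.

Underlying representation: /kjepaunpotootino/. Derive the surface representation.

Rule 1 (nasal place assimilation): /n/ precedes the labial consonant /p/, so it assimilates in place to [m]. /kjepaunpotootino/ → kjepaumpotootino.
Rule 2 (intervocalic voicing): /p/ is a voiceless obstruent between vowels /e/ and /a/, so it voices to [b]. /t/ is a voiceless obstruent between vowels /o/ and /o/, so it voices to [d]. /t/ is a voiceless obstruent between vowels /o/ and /i/, so it voices to [d]. /kjepaumpotootino/ → kjebaumpodoodino.
Rule 3 (intervocalic spirantization): /b/ is a stop between vowels /e/ and /a/, so it spirantizes to the fricative [v]. /d/ is a stop between vowels /o/ and /o/, so it spirantizes to the fricative [z]. /d/ is a stop between vowels /o/ and /i/, so it spirantizes to the fricative [z]. /kjebaumpodoodino/ → kjevaumpozoozino.
Rule 4 (final vowel raising): /o/ is a mid vowel in word-final position, so it raises to [u]. /kjevaumpozoozino/ → kjevaumpozoozinu.

kjevaumpozoozinu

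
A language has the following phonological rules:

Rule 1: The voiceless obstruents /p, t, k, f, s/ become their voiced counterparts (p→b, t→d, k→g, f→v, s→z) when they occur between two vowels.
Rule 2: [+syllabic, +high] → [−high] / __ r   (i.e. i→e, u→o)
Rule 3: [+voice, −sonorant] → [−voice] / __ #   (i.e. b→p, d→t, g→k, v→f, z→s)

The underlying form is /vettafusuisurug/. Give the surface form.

Rule 1 (intervocalic voicing): /f/ is a voiceless obstruent between vowels /a/ and /u/, so it voices to [v]. /s/ is a voiceless obstruent between vowels /u/ and /u/, so it voices to [z]. /s/ is a voiceless obstruent between vowels /i/ and /u/, so it voices to [z]. /vettafusuisurug/ → vettavuzuizurug.
Rule 2 (pre-rhotic lowering): /u/ is a high vowel immediately before /r/, so it lowers to [o]. /vettavuzuizurug/ → vettavuzuizorug.
Rule 3 (final devoicing): /g/ is a voiced obstruent in word-final position, so it devoices to [k]. /vettavuzuizorug/ → vettavuzuizoruk.

vettavuzuizoruk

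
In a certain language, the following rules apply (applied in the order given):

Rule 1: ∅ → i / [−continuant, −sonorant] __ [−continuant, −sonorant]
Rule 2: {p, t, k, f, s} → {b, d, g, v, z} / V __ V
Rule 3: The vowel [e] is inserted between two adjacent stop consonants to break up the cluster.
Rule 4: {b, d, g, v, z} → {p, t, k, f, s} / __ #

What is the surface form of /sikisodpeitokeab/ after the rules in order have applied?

sigizodibeidogeap

Rule 1 (stop-cluster i-epenthesis): /d/ and /p/ form a stop–stop cluster, so [i] is inserted between them. /sikisodpeitokeab/ → sikisodipeitokeab.
Rule 2 (intervocalic voicing): /k/ is a voiceless obstruent between vowels /i/ and /i/, so it voices to [g]. /s/ is a voiceless obstruent between vowels /i/ and /o/, so it voices to [z]. /p/ is a voiceless obstruent between vowels /i/ and /e/, so it voices to [b]. /t/ is a voiceless obstruent between vowels /i/ and /o/, so it voices to [d]. /k/ is a voiceless obstruent between vowels /o/ and /e/, so it voices to [g]. /sikisodipeitokeab/ → sigizodibeidogeab.
Rule 3 (stop-cluster e-epenthesis): no segment meets the environment; /sigizodibeidogeab/ is unchanged.
Rule 4 (final devoicing): /b/ is a voiced obstruent in word-final position, so it devoices to [p]. /sigizodibeidogeab/ → sigizodibeidogeap.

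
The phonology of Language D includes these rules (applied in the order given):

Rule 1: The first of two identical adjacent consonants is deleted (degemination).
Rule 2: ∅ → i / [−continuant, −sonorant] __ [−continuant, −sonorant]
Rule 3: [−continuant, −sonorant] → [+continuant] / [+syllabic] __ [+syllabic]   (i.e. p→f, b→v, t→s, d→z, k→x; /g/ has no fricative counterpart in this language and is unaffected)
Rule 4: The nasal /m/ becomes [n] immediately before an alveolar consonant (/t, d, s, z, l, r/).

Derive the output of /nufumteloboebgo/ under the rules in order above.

Rule 1 (degemination): no segment meets the environment; /nufumteloboebgo/ is unchanged.
Rule 2 (stop-cluster i-epenthesis): /b/ and /g/ form a stop–stop cluster, so [i] is inserted between them. /nufumteloboebgo/ → nufumteloboebigo.
Rule 3 (intervocalic spirantization): /b/ is a stop between vowels /o/ and /o/, so it spirantizes to the fricative [v]. /b/ is a stop between vowels /e/ and /i/, so it spirantizes to the fricative [v]. /nufumteloboebigo/ → nufumtelovoevigo.
Rule 4 (nasal place assimilation): /m/ precedes the alveolar consonant /t/, so it assimilates in place to [n]. /nufumtelovoevigo/ → nufuntelovoevigo.

nufuntelovoevigo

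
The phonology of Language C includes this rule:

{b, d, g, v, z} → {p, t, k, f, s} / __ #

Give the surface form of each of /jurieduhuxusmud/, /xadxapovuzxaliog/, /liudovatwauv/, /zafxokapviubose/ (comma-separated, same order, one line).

jurieduhuxusmut, xadxapovuzxaliok, liudovatwauf, zafxokapviubose

/jurieduhuxusmud/: /d/ is a voiced obstruent in word-final position, so it devoices to [t]. → [jurieduhuxusmut].
/xadxapovuzxaliog/: /g/ is a voiced obstruent in word-final position, so it devoices to [k]. → [xadxapovuzxaliok].
/liudovatwauv/: /v/ is a voiced obstruent in word-final position, so it devoices to [f]. → [liudovatwauf].
/zafxokapviubose/: the rule's environment is not met; surfaces unchanged as [zafxokapviubose].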